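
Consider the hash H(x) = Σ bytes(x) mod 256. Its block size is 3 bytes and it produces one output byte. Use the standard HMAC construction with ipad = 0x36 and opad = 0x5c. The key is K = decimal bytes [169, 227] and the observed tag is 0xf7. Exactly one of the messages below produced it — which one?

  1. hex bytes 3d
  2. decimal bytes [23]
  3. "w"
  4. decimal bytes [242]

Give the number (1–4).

Key decimal bytes [169, 227] = a9 e3 is 2 bytes ≤ B = 3; zero-pad to 3 bytes: K' = a9 e3 00.
K' ⊕ ipad = 9f d5 36; K' ⊕ opad = f5 bf 5c.
m1: inner = H(9f d5 36 3d) = e7; tag = H(f5 bf 5c e7) = f7 ← matches
m2: inner = H(9f d5 36 17) = c1; tag = H(f5 bf 5c c1) = d1
m3: inner = H(9f d5 36 77) = 21; tag = H(f5 bf 5c 21) = 31
m4: inner = H(9f d5 36 f2) = 9c; tag = H(f5 bf 5c 9c) = ac

1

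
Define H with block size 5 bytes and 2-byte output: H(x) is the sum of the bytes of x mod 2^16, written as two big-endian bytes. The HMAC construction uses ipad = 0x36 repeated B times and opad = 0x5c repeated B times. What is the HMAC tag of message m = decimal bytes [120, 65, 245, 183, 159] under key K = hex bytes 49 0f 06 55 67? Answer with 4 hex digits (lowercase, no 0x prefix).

01aa

Key hex bytes 49 0f 06 55 67 is exactly B = 5 bytes: K' = 49 0f 06 55 67.
K' ⊕ ipad = 7f 39 30 63 51.  K' ⊕ opad = 15 53 5a 09 3b.
Inner input = (K'⊕ipad) ∥ m = 7f 39 30 63 51 ∥ 78 41 f5 b7 9f.
Inner hash: sum = 127+57+48+99+81+120+65+245+183+159 = 1184 → 04 a0.
Outer input = (K'⊕opad) ∥ inner = 15 53 5a 09 3b ∥ 04 a0.
Outer hash (tag): sum = 21+83+90+9+59+4+160 = 426 → 01 aa.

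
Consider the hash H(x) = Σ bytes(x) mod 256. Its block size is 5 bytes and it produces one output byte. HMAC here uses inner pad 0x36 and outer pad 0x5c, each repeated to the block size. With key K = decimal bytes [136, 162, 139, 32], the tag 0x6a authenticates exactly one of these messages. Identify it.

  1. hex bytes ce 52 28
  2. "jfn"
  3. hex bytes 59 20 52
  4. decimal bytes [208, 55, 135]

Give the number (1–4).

Key decimal bytes [136, 162, 139, 32] = 88 a2 8b 20 is 4 bytes ≤ B = 5; zero-pad to 5 bytes: K' = 88 a2 8b 20 00.
K' ⊕ ipad = be 94 bd 16 36; K' ⊕ opad = d4 fe d7 7c 5c.
m1: inner = H(be 94 bd 16 36 ce 52 28) = a3; tag = H(d4 fe d7 7c 5c a3) = 24
m2: inner = H(be 94 bd 16 36 6a 66 6e) = 99; tag = H(d4 fe d7 7c 5c 99) = 1a
m3: inner = H(be 94 bd 16 36 59 20 52) = 26; tag = H(d4 fe d7 7c 5c 26) = a7
m4: inner = H(be 94 bd 16 36 d0 37 87) = e9; tag = H(d4 fe d7 7c 5c e9) = 6a ← matches

4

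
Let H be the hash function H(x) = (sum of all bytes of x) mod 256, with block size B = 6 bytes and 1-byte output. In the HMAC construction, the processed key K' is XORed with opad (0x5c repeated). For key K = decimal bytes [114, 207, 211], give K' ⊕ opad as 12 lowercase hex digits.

2e938f5c5c5c

Key decimal bytes [114, 207, 211] = 72 cf d3 is 3 bytes ≤ B = 6; zero-pad to 6 bytes: K' = 72 cf d3 00 00 00.
XOR each byte with 0x5c: 72⊕5c=2e, cf⊕5c=93, d3⊕5c=8f, 00⊕5c=5c, 00⊕5c=5c, 00⊕5c=5c.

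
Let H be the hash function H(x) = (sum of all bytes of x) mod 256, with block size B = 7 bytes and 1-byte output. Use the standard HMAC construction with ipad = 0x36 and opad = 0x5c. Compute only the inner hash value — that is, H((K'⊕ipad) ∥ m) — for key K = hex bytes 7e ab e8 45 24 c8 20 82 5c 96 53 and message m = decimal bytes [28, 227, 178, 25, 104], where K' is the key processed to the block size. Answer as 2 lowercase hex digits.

Key hex bytes 7e ab e8 45 24 c8 20 82 5c 96 53 is 11 bytes > B = 7, so hash it first: H(key) = 29, then zero-pad to 7 bytes: K' = 29 00 00 00 00 00 00.
K' ⊕ ipad = 1f 36 36 36 36 36 36.
Inner input = 1f 36 36 36 36 36 36 ∥ 1c e3 b2 19 68.
Inner hash: sum = 31+54+54+54+54+54+54+28+227+178+25+104 = 917; mod 256 = 149 → 95.

95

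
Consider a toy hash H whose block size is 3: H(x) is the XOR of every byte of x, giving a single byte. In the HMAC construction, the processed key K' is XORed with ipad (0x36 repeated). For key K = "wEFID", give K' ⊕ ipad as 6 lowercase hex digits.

4f3636

Key "wEFID" = 77 45 46 49 44 is 5 bytes > B = 3, so hash it first: H(key) = 79, then zero-pad to 3 bytes: K' = 79 00 00.
XOR each byte with 0x36: 79⊕36=4f, 00⊕36=36, 00⊕36=36.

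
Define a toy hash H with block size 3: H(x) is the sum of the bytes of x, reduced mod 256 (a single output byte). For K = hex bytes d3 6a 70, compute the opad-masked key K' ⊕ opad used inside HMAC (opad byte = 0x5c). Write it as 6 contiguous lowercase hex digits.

Key hex bytes d3 6a 70 is exactly B = 3 bytes: K' = d3 6a 70.
XOR each byte with 0x5c: d3⊕5c=8f, 6a⊕5c=36, 70⊕5c=2c.

8f362c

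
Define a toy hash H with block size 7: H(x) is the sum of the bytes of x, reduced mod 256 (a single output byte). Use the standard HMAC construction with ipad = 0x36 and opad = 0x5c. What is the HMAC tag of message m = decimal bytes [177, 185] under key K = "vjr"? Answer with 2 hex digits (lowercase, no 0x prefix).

20

Key "vjr" = 76 6a 72 is 3 bytes ≤ B = 7; zero-pad to 7 bytes: K' = 76 6a 72 00 00 00 00.
K' ⊕ ipad = 40 5c 44 36 36 36 36.  K' ⊕ opad = 2a 36 2e 5c 5c 5c 5c.
Inner input = (K'⊕ipad) ∥ m = 40 5c 44 36 36 36 36 ∥ b1 b9.
Inner hash: sum = 64+92+68+54+54+54+54+177+185 = 802; mod 256 = 34 → 22.
Outer input = (K'⊕opad) ∥ inner = 2a 36 2e 5c 5c 5c 5c ∥ 22.
Outer hash (tag): sum = 42+54+46+92+92+92+92+34 = 544; mod 256 = 32 → 20.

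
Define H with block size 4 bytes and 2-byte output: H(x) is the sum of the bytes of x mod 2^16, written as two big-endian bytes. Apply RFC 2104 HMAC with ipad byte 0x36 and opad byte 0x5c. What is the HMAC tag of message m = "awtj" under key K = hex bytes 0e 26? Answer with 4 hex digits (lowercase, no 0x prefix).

Key hex bytes 0e 26 is 2 bytes ≤ B = 4; zero-pad to 4 bytes: K' = 0e 26 00 00.
K' ⊕ ipad = 38 10 36 36.  K' ⊕ opad = 52 7a 5c 5c.
Inner input = (K'⊕ipad) ∥ m = 38 10 36 36 ∥ 61 77 74 6a.
Inner hash: sum = 56+16+54+54+97+119+116+106 = 618 → 02 6a.
Outer input = (K'⊕opad) ∥ inner = 52 7a 5c 5c ∥ 02 6a.
Outer hash (tag): sum = 82+122+92+92+2+106 = 496 → 01 f0.

01f0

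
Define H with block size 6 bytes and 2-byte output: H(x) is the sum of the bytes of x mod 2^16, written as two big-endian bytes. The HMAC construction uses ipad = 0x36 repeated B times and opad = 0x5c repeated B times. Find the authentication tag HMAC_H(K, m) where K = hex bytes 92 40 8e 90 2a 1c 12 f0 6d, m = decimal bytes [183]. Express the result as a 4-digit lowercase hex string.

Key hex bytes 92 40 8e 90 2a 1c 12 f0 6d is 9 bytes > B = 6, so hash it first: H(key) = 03 a5, then zero-pad to 6 bytes: K' = 03 a5 00 00 00 00.
K' ⊕ ipad = 35 93 36 36 36 36.  K' ⊕ opad = 5f f9 5c 5c 5c 5c.
Inner input = (K'⊕ipad) ∥ m = 35 93 36 36 36 36 ∥ b7.
Inner hash: sum = 53+147+54+54+54+54+183 = 599 → 02 57.
Outer input = (K'⊕opad) ∥ inner = 5f f9 5c 5c 5c 5c ∥ 02 57.
Outer hash (tag): sum = 95+249+92+92+92+92+2+87 = 801 → 03 21.

0321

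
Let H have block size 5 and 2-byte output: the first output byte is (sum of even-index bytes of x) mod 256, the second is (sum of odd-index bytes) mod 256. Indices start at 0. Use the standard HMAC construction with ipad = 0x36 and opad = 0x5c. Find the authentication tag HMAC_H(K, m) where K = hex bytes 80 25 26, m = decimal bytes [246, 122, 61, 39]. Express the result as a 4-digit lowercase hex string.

Key hex bytes 80 25 26 is 3 bytes ≤ B = 5; zero-pad to 5 bytes: K' = 80 25 26 00 00.
K' ⊕ ipad = b6 13 10 36 36.  K' ⊕ opad = dc 79 7a 5c 5c.
Inner input = (K'⊕ipad) ∥ m = b6 13 10 36 36 ∥ f6 7a 3d 27.
Inner hash: even-index sum = 413 mod 256 = 157; odd-index sum = 380 mod 256 = 124 → 9d 7c.
Outer input = (K'⊕opad) ∥ inner = dc 79 7a 5c 5c ∥ 9d 7c.
Outer hash (tag): even-index sum = 558 mod 256 = 46; odd-index sum = 370 mod 256 = 114 → 2e 72.

2e72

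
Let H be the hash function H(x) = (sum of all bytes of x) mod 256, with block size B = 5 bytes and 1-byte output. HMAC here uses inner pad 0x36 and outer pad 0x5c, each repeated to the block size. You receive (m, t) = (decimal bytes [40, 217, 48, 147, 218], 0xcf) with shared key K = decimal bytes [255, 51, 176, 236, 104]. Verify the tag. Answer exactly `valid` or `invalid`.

invalid

Key decimal bytes [255, 51, 176, 236, 104] = ff 33 b0 ec 68 is exactly B = 5 bytes: K' = ff 33 b0 ec 68.
K' ⊕ ipad = c9 05 86 da 5e; K' ⊕ opad = a3 6f ec b0 34.
Inner hash: sum = 201+5+134+218+94+40+217+48+147+218 = 1322; mod 256 = 42 → 2a.
Outer hash (recomputed tag): sum = 163+111+236+176+52+42 = 780; mod 256 = 12 → 0c.
Recomputed tag = 0c; claimed = cf → mismatch.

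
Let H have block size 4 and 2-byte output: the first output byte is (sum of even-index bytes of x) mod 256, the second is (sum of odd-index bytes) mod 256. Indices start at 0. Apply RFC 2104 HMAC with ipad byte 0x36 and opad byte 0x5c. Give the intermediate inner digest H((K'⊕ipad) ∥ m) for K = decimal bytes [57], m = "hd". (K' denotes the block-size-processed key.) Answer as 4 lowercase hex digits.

Key decimal bytes [57] = 39 is 1 byte ≤ B = 4; zero-pad to 4 bytes: K' = 39 00 00 00.
K' ⊕ ipad = 0f 36 36 36.
Inner input = 0f 36 36 36 ∥ 68 64.
Inner hash: even-index sum = 173 mod 256 = 173; odd-index sum = 208 mod 256 = 208 → ad d0.

add0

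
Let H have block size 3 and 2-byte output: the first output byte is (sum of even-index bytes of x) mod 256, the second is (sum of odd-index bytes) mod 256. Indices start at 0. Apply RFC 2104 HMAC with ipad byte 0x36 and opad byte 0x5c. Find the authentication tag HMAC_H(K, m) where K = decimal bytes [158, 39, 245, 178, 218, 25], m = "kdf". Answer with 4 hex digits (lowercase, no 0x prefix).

Key decimal bytes [158, 39, 245, 178, 218, 25] = 9e 27 f5 b2 da 19 is 6 bytes > B = 3, so hash it first: H(key) = 6d f2, then zero-pad to 3 bytes: K' = 6d f2 00.
K' ⊕ ipad = 5b c4 36.  K' ⊕ opad = 31 ae 5c.
Inner input = (K'⊕ipad) ∥ m = 5b c4 36 ∥ 6b 64 66.
Inner hash: even-index sum = 245 mod 256 = 245; odd-index sum = 405 mod 256 = 149 → f5 95.
Outer input = (K'⊕opad) ∥ inner = 31 ae 5c ∥ f5 95.
Outer hash (tag): even-index sum = 290 mod 256 = 34; odd-index sum = 419 mod 256 = 163 → 22 a3.

22a3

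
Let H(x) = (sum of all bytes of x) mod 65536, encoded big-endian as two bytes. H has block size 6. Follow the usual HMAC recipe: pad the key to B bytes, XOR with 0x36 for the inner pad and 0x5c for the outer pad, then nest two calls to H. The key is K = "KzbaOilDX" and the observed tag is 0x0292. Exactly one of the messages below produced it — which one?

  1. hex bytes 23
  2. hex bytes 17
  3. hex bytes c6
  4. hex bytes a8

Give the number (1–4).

Key "KzbaOilDX" = 4b 7a 62 61 4f 69 6c 44 58 is 9 bytes > B = 6, so hash it first: H(key) = 03 48, then zero-pad to 6 bytes: K' = 03 48 00 00 00 00.
K' ⊕ ipad = 35 7e 36 36 36 36; K' ⊕ opad = 5f 14 5c 5c 5c 5c.
m1: inner = H(35 7e 36 36 36 36 23) = 01 ae; tag = H(5f 14 5c 5c 5c 5c 01 ae) = 0292 ← matches
m2: inner = H(35 7e 36 36 36 36 17) = 01 a2; tag = H(5f 14 5c 5c 5c 5c 01 a2) = 0286
m3: inner = H(35 7e 36 36 36 36 c6) = 02 51; tag = H(5f 14 5c 5c 5c 5c 02 51) = 0236
m4: inner = H(35 7e 36 36 36 36 a8) = 02 33; tag = H(5f 14 5c 5c 5c 5c 02 33) = 0218

1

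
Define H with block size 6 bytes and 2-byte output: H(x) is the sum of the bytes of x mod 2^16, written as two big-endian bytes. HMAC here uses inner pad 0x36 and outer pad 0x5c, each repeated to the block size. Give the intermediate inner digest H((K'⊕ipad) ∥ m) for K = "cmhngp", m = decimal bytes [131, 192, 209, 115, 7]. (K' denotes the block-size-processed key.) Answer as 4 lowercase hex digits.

048b

Key "cmhngp" = 63 6d 68 6e 67 70 is exactly B = 6 bytes: K' = 63 6d 68 6e 67 70.
K' ⊕ ipad = 55 5b 5e 58 51 46.
Inner input = 55 5b 5e 58 51 46 ∥ 83 c0 d1 73 07.
Inner hash: sum = 85+91+94+88+81+70+131+192+209+115+7 = 1163 → 04 8b.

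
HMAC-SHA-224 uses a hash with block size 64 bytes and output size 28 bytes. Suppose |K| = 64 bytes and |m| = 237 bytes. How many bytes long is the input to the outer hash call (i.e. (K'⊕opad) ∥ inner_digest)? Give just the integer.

92

Key is 64 ≤ 64 bytes, zero-padded: |K'| = 64.
Outer input = (K'⊕opad) ∥ H(inner) → 64 + 28 = 92 bytes.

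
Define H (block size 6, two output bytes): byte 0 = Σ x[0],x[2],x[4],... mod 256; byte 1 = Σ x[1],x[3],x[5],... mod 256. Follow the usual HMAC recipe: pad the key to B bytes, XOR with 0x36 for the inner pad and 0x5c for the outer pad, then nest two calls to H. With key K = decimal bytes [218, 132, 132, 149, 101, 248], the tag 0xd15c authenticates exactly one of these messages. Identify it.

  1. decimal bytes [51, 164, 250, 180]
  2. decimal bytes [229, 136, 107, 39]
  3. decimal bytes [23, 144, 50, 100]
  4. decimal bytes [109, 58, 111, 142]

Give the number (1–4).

3

Key decimal bytes [218, 132, 132, 149, 101, 248] = da 84 84 95 65 f8 is exactly B = 6 bytes: K' = da 84 84 95 65 f8.
K' ⊕ ipad = ec b2 b2 a3 53 ce; K' ⊕ opad = 86 d8 d8 c9 39 a4.
m1: inner = H(ec b2 b2 a3 53 ce 33 a4 fa b4) = 1e 7b; tag = H(86 d8 d8 c9 39 a4 1e 7b) = b5c0
m2: inner = H(ec b2 b2 a3 53 ce e5 88 6b 27) = 41 d2; tag = H(86 d8 d8 c9 39 a4 41 d2) = d817
m3: inner = H(ec b2 b2 a3 53 ce 17 90 32 64) = 3a 17; tag = H(86 d8 d8 c9 39 a4 3a 17) = d15c ← matches
m4: inner = H(ec b2 b2 a3 53 ce 6d 3a 6f 8e) = cd eb; tag = H(86 d8 d8 c9 39 a4 cd eb) = 6430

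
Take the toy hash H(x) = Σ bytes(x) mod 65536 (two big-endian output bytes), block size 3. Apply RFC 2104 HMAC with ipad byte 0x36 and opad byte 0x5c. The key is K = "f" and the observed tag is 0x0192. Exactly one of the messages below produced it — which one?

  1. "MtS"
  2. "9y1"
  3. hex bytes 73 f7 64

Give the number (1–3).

Key "f" = 66 is 1 byte ≤ B = 3; zero-pad to 3 bytes: K' = 66 00 00.
K' ⊕ ipad = 50 36 36; K' ⊕ opad = 3a 5c 5c.
m1: inner = H(50 36 36 4d 74 53) = 01 d0; tag = H(3a 5c 5c 01 d0) = 01c3
m2: inner = H(50 36 36 39 79 31) = 01 9f; tag = H(3a 5c 5c 01 9f) = 0192 ← matches
m3: inner = H(50 36 36 73 f7 64) = 02 8a; tag = H(3a 5c 5c 02 8a) = 017e

2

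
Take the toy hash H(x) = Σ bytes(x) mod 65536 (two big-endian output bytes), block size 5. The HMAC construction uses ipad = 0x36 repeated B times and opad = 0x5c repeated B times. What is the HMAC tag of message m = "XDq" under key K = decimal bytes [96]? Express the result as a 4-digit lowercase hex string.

Key decimal bytes [96] = 60 is 1 byte ≤ B = 5; zero-pad to 5 bytes: K' = 60 00 00 00 00.
K' ⊕ ipad = 56 36 36 36 36.  K' ⊕ opad = 3c 5c 5c 5c 5c.
Inner input = (K'⊕ipad) ∥ m = 56 36 36 36 36 ∥ 58 44 71.
Inner hash: sum = 86+54+54+54+54+88+68+113 = 571 → 02 3b.
Outer input = (K'⊕opad) ∥ inner = 3c 5c 5c 5c 5c ∥ 02 3b.
Outer hash (tag): sum = 60+92+92+92+92+2+59 = 489 → 01 e9.

01e9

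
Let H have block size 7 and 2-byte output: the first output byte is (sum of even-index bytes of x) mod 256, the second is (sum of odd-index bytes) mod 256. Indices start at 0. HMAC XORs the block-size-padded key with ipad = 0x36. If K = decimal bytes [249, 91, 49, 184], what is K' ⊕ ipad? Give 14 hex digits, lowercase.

Key decimal bytes [249, 91, 49, 184] = f9 5b 31 b8 is 4 bytes ≤ B = 7; zero-pad to 7 bytes: K' = f9 5b 31 b8 00 00 00.
XOR each byte with 0x36: f9⊕36=cf, 5b⊕36=6d, 31⊕36=07, b8⊕36=8e, 00⊕36=36, 00⊕36=36, 00⊕36=36.

cf6d078e363636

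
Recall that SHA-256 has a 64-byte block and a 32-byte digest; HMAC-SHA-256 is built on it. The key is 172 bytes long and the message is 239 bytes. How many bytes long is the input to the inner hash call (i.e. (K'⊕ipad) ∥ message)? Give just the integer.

Key is 172 > 64 bytes, so it is hashed to 32 bytes then zero-padded to 64: |K'| = 64.
Inner input = (K'⊕ipad) ∥ m → 64 + 239 = 303 bytes.

303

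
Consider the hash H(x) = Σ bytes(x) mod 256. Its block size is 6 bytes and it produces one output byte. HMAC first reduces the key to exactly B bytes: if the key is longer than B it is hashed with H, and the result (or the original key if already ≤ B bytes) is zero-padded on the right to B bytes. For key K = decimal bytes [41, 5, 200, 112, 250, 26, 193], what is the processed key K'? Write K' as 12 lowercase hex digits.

|K| = 7 > B = 6, so first hash the key.
H(K): sum = 41+5+200+112+250+26+193 = 827; mod 256 = 59 → 3b.
Zero-pad H(K) = 3b to 6 bytes: K' = 3b 00 00 00 00 00.

3b0000000000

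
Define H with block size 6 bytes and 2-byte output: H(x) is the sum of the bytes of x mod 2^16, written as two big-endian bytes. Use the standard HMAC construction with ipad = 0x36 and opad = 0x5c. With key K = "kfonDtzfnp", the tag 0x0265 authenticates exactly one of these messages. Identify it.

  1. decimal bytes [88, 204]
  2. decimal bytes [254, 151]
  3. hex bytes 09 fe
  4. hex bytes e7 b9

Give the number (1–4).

3

Key "kfonDtzfnp" = 6b 66 6f 6e 44 74 7a 66 6e 70 is 10 bytes > B = 6, so hash it first: H(key) = 04 24, then zero-pad to 6 bytes: K' = 04 24 00 00 00 00.
K' ⊕ ipad = 32 12 36 36 36 36; K' ⊕ opad = 58 78 5c 5c 5c 5c.
m1: inner = H(32 12 36 36 36 36 58 cc) = 02 40; tag = H(58 78 5c 5c 5c 5c 02 40) = 0282
m2: inner = H(32 12 36 36 36 36 fe 97) = 02 b1; tag = H(58 78 5c 5c 5c 5c 02 b1) = 02f3
m3: inner = H(32 12 36 36 36 36 09 fe) = 02 23; tag = H(58 78 5c 5c 5c 5c 02 23) = 0265 ← matches
m4: inner = H(32 12 36 36 36 36 e7 b9) = 02 bc; tag = H(58 78 5c 5c 5c 5c 02 bc) = 02fe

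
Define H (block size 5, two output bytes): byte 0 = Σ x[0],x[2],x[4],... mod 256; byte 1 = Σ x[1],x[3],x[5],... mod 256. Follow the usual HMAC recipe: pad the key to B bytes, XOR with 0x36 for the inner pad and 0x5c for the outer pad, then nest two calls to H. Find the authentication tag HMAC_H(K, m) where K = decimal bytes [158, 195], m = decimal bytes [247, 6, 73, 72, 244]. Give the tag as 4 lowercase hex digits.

Key decimal bytes [158, 195] = 9e c3 is 2 bytes ≤ B = 5; zero-pad to 5 bytes: K' = 9e c3 00 00 00.
K' ⊕ ipad = a8 f5 36 36 36.  K' ⊕ opad = c2 9f 5c 5c 5c.
Inner input = (K'⊕ipad) ∥ m = a8 f5 36 36 36 ∥ f7 06 49 48 f4.
Inner hash: even-index sum = 354 mod 256 = 98; odd-index sum = 863 mod 256 = 95 → 62 5f.
Outer input = (K'⊕opad) ∥ inner = c2 9f 5c 5c 5c ∥ 62 5f.
Outer hash (tag): even-index sum = 473 mod 256 = 217; odd-index sum = 349 mod 256 = 93 → d9 5d.

d95d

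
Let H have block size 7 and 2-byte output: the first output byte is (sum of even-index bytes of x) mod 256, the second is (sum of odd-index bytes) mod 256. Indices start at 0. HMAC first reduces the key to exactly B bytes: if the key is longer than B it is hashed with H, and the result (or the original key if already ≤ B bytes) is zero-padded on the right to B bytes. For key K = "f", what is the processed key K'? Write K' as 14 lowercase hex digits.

66000000000000

Key "f" = 66 is 1 byte ≤ B = 7; zero-pad to 7 bytes: K' = 66 00 00 00 00 00 00.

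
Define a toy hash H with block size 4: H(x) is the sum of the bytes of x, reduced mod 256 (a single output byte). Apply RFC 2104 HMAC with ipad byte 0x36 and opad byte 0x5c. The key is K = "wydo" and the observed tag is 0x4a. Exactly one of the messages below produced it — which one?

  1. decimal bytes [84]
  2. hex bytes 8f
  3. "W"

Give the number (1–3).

Key "wydo" = 77 79 64 6f is exactly B = 4 bytes: K' = 77 79 64 6f.
K' ⊕ ipad = 41 4f 52 59; K' ⊕ opad = 2b 25 38 33.
m1: inner = H(41 4f 52 59 54) = 8f; tag = H(2b 25 38 33 8f) = 4a ← matches
m2: inner = H(41 4f 52 59 8f) = ca; tag = H(2b 25 38 33 ca) = 85
m3: inner = H(41 4f 52 59 57) = 92; tag = H(2b 25 38 33 92) = 4d

1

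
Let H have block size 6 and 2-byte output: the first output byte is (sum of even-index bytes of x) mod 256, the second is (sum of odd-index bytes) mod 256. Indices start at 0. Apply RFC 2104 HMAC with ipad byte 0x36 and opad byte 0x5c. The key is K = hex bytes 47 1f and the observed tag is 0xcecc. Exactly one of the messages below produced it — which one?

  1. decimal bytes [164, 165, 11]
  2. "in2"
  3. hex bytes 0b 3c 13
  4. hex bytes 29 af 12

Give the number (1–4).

Key hex bytes 47 1f is 2 bytes ≤ B = 6; zero-pad to 6 bytes: K' = 47 1f 00 00 00 00.
K' ⊕ ipad = 71 29 36 36 36 36; K' ⊕ opad = 1b 43 5c 5c 5c 5c.
m1: inner = H(71 29 36 36 36 36 a4 a5 0b) = 8c 3a; tag = H(1b 43 5c 5c 5c 5c 8c 3a) = 5f35
m2: inner = H(71 29 36 36 36 36 69 6e 32) = 78 03; tag = H(1b 43 5c 5c 5c 5c 78 03) = 4bfe
m3: inner = H(71 29 36 36 36 36 0b 3c 13) = fb d1; tag = H(1b 43 5c 5c 5c 5c fb d1) = cecc ← matches
m4: inner = H(71 29 36 36 36 36 29 af 12) = 18 44; tag = H(1b 43 5c 5c 5c 5c 18 44) = eb3f

3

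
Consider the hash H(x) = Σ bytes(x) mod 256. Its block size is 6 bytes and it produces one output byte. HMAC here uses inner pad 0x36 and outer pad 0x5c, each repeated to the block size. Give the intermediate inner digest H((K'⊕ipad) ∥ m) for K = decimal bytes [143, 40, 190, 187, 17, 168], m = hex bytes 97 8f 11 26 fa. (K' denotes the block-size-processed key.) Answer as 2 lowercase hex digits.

Key decimal bytes [143, 40, 190, 187, 17, 168] = 8f 28 be bb 11 a8 is exactly B = 6 bytes: K' = 8f 28 be bb 11 a8.
K' ⊕ ipad = b9 1e 88 8d 27 9e.
Inner input = b9 1e 88 8d 27 9e ∥ 97 8f 11 26 fa.
Inner hash: sum = 185+30+136+141+39+158+151+143+17+38+250 = 1288; mod 256 = 8 → 08.

08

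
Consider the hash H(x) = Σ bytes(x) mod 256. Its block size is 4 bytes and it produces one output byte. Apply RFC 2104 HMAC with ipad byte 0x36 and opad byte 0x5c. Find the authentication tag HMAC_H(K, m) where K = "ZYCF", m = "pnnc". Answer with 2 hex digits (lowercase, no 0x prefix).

Key "ZYCF" = 5a 59 43 46 is exactly B = 4 bytes: K' = 5a 59 43 46.
K' ⊕ ipad = 6c 6f 75 70.  K' ⊕ opad = 06 05 1f 1a.
Inner input = (K'⊕ipad) ∥ m = 6c 6f 75 70 ∥ 70 6e 6e 63.
Inner hash: sum = 108+111+117+112+112+110+110+99 = 879; mod 256 = 111 → 6f.
Outer input = (K'⊕opad) ∥ inner = 06 05 1f 1a ∥ 6f.
Outer hash (tag): sum = 6+5+31+26+111 = 179 → b3.

b3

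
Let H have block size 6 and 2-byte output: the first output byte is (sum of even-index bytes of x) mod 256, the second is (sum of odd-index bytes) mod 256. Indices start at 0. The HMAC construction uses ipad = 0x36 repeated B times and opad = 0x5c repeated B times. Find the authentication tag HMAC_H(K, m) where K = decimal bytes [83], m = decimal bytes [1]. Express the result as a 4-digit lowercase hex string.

99b6

Key decimal bytes [83] = 53 is 1 byte ≤ B = 6; zero-pad to 6 bytes: K' = 53 00 00 00 00 00.
K' ⊕ ipad = 65 36 36 36 36 36.  K' ⊕ opad = 0f 5c 5c 5c 5c 5c.
Inner input = (K'⊕ipad) ∥ m = 65 36 36 36 36 36 ∥ 01.
Inner hash: even-index sum = 210 mod 256 = 210; odd-index sum = 162 mod 256 = 162 → d2 a2.
Outer input = (K'⊕opad) ∥ inner = 0f 5c 5c 5c 5c 5c ∥ d2 a2.
Outer hash (tag): even-index sum = 409 mod 256 = 153; odd-index sum = 438 mod 256 = 182 → 99 b6.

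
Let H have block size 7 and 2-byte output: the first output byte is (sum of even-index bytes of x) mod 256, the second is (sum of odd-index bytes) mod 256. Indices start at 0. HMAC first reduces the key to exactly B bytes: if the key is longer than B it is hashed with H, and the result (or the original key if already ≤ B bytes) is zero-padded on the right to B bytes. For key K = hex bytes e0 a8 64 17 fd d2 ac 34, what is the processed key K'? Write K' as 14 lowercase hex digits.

|K| = 8 > B = 7, so first hash the key.
H(K): even-index sum = 749 mod 256 = 237; odd-index sum = 453 mod 256 = 197 → ed c5.
Zero-pad H(K) = ed c5 to 7 bytes: K' = ed c5 00 00 00 00 00.

edc50000000000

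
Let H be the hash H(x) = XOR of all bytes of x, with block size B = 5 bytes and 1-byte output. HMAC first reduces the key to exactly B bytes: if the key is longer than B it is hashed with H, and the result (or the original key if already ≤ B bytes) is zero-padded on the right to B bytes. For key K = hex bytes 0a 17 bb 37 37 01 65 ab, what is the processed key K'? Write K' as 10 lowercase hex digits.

6900000000

|K| = 8 > B = 5, so first hash the key.
H(K): XOR 0a⊕17⊕bb⊕37⊕37⊕01⊕65⊕ab = 69.
Zero-pad H(K) = 69 to 5 bytes: K' = 69 00 00 00 00.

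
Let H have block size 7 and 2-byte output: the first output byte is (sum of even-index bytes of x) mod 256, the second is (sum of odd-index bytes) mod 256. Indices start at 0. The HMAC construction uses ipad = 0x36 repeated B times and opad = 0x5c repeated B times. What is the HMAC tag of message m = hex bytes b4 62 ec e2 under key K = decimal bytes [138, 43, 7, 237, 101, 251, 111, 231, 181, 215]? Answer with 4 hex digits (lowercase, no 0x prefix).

Key decimal bytes [138, 43, 7, 237, 101, 251, 111, 231, 181, 215] = 8a 2b 07 ed 65 fb 6f e7 b5 d7 is 10 bytes > B = 7, so hash it first: H(key) = 1a d1, then zero-pad to 7 bytes: K' = 1a d1 00 00 00 00 00.
K' ⊕ ipad = 2c e7 36 36 36 36 36.  K' ⊕ opad = 46 8d 5c 5c 5c 5c 5c.
Inner input = (K'⊕ipad) ∥ m = 2c e7 36 36 36 36 36 ∥ b4 62 ec e2.
Inner hash: even-index sum = 530 mod 256 = 18; odd-index sum = 755 mod 256 = 243 → 12 f3.
Outer input = (K'⊕opad) ∥ inner = 46 8d 5c 5c 5c 5c 5c ∥ 12 f3.
Outer hash (tag): even-index sum = 589 mod 256 = 77; odd-index sum = 343 mod 256 = 87 → 4d 57.

4d57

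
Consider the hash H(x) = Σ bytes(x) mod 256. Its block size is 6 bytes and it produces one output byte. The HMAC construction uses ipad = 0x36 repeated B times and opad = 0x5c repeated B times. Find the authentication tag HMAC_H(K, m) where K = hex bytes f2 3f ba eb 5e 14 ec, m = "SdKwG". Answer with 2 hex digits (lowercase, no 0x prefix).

04

Key hex bytes f2 3f ba eb 5e 14 ec is 7 bytes > B = 6, so hash it first: H(key) = 34, then zero-pad to 6 bytes: K' = 34 00 00 00 00 00.
K' ⊕ ipad = 02 36 36 36 36 36.  K' ⊕ opad = 68 5c 5c 5c 5c 5c.
Inner input = (K'⊕ipad) ∥ m = 02 36 36 36 36 36 ∥ 53 64 4b 77 47.
Inner hash: sum = 2+54+54+54+54+54+83+100+75+119+71 = 720; mod 256 = 208 → d0.
Outer input = (K'⊕opad) ∥ inner = 68 5c 5c 5c 5c 5c ∥ d0.
Outer hash (tag): sum = 104+92+92+92+92+92+208 = 772; mod 256 = 4 → 04.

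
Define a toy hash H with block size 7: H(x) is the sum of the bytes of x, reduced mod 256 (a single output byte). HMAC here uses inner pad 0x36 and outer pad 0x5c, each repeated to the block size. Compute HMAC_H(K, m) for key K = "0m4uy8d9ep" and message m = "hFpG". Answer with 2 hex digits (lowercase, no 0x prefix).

Key "0m4uy8d9ep" = 30 6d 34 75 79 38 64 39 65 70 is 10 bytes > B = 7, so hash it first: H(key) = 69, then zero-pad to 7 bytes: K' = 69 00 00 00 00 00 00.
K' ⊕ ipad = 5f 36 36 36 36 36 36.  K' ⊕ opad = 35 5c 5c 5c 5c 5c 5c.
Inner input = (K'⊕ipad) ∥ m = 5f 36 36 36 36 36 36 ∥ 68 46 70 47.
Inner hash: sum = 95+54+54+54+54+54+54+104+70+112+71 = 776; mod 256 = 8 → 08.
Outer input = (K'⊕opad) ∥ inner = 35 5c 5c 5c 5c 5c 5c ∥ 08.
Outer hash (tag): sum = 53+92+92+92+92+92+92+8 = 613; mod 256 = 101 → 65.

65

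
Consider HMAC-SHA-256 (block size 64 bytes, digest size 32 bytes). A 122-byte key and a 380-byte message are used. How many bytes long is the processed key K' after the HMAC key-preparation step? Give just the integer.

64

Key is 122 > 64 bytes, so it is hashed to 32 bytes then zero-padded to 64: |K'| = 64.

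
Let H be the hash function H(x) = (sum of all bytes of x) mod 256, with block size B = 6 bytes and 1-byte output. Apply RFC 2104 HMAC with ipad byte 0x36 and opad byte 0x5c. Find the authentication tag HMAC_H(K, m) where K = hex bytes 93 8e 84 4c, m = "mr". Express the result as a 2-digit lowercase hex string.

Key hex bytes 93 8e 84 4c is 4 bytes ≤ B = 6; zero-pad to 6 bytes: K' = 93 8e 84 4c 00 00.
K' ⊕ ipad = a5 b8 b2 7a 36 36.  K' ⊕ opad = cf d2 d8 10 5c 5c.
Inner input = (K'⊕ipad) ∥ m = a5 b8 b2 7a 36 36 ∥ 6d 72.
Inner hash: sum = 165+184+178+122+54+54+109+114 = 980; mod 256 = 212 → d4.
Outer input = (K'⊕opad) ∥ inner = cf d2 d8 10 5c 5c ∥ d4.
Outer hash (tag): sum = 207+210+216+16+92+92+212 = 1045; mod 256 = 21 → 15.

15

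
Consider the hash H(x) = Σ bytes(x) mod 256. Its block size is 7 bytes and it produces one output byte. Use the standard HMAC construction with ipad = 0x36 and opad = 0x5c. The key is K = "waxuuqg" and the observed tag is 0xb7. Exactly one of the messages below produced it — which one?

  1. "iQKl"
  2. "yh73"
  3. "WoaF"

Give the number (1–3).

Key "waxuuqg" = 77 61 78 75 75 71 67 is exactly B = 7 bytes: K' = 77 61 78 75 75 71 67.
K' ⊕ ipad = 41 57 4e 43 43 47 51; K' ⊕ opad = 2b 3d 24 29 29 2d 3b.
m1: inner = H(41 57 4e 43 43 47 51 69 51 4b 6c) = 75; tag = H(2b 3d 24 29 29 2d 3b 75) = bb
m2: inner = H(41 57 4e 43 43 47 51 79 68 37 33) = 4f; tag = H(2b 3d 24 29 29 2d 3b 4f) = 95
m3: inner = H(41 57 4e 43 43 47 51 57 6f 61 46) = 71; tag = H(2b 3d 24 29 29 2d 3b 71) = b7 ← matches

3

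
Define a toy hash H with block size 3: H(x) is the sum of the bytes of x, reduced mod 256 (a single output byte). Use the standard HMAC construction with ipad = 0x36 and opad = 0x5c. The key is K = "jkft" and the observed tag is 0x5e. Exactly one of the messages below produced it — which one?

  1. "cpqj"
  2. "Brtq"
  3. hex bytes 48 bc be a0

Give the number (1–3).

Key "jkft" = 6a 6b 66 74 is 4 bytes > B = 3, so hash it first: H(key) = af, then zero-pad to 3 bytes: K' = af 00 00.
K' ⊕ ipad = 99 36 36; K' ⊕ opad = f3 5c 5c.
m1: inner = H(99 36 36 63 70 71 6a) = b3; tag = H(f3 5c 5c b3) = 5e ← matches
m2: inner = H(99 36 36 42 72 74 71) = 9e; tag = H(f3 5c 5c 9e) = 49
m3: inner = H(99 36 36 48 bc be a0) = 67; tag = H(f3 5c 5c 67) = 12

1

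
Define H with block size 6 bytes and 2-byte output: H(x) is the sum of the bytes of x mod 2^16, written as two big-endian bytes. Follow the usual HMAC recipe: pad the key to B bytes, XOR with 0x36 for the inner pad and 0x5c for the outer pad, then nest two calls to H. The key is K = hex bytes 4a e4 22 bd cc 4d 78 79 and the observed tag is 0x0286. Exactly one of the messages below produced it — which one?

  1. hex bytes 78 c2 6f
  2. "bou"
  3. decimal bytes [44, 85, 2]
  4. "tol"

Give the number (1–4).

Key hex bytes 4a e4 22 bd cc 4d 78 79 is 8 bytes > B = 6, so hash it first: H(key) = 04 17, then zero-pad to 6 bytes: K' = 04 17 00 00 00 00.
K' ⊕ ipad = 32 21 36 36 36 36; K' ⊕ opad = 58 4b 5c 5c 5c 5c.
m1: inner = H(32 21 36 36 36 36 78 c2 6f) = 02 d4; tag = H(58 4b 5c 5c 5c 5c 02 d4) = 02e9
m2: inner = H(32 21 36 36 36 36 62 6f 75) = 02 71; tag = H(58 4b 5c 5c 5c 5c 02 71) = 0286 ← matches
m3: inner = H(32 21 36 36 36 36 2c 55 02) = 01 ae; tag = H(58 4b 5c 5c 5c 5c 01 ae) = 02c2
m4: inner = H(32 21 36 36 36 36 74 6f 6c) = 02 7a; tag = H(58 4b 5c 5c 5c 5c 02 7a) = 028f

2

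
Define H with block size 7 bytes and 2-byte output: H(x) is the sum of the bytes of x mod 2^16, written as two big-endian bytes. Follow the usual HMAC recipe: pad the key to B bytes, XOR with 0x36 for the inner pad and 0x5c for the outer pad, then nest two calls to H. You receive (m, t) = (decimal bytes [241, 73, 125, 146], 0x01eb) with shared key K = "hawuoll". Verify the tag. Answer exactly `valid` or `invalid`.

valid

Key "hawuoll" = 68 61 77 75 6f 6c 6c is exactly B = 7 bytes: K' = 68 61 77 75 6f 6c 6c.
K' ⊕ ipad = 5e 57 41 43 59 5a 5a; K' ⊕ opad = 34 3d 2b 29 33 30 30.
Inner hash: sum = 94+87+65+67+89+90+90+241+73+125+146 = 1167 → 04 8f.
Outer hash (recomputed tag): sum = 52+61+43+41+51+48+48+4+143 = 491 → 01 eb.
Recomputed tag = 01eb; claimed = 01eb → match.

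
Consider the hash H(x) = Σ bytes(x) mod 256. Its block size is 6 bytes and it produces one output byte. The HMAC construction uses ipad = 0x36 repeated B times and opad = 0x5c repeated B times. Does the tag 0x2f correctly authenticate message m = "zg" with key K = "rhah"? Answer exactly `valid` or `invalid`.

Key "rhah" = 72 68 61 68 is 4 bytes ≤ B = 6; zero-pad to 6 bytes: K' = 72 68 61 68 00 00.
K' ⊕ ipad = 44 5e 57 5e 36 36; K' ⊕ opad = 2e 34 3d 34 5c 5c.
Inner hash: sum = 68+94+87+94+54+54+122+103 = 676; mod 256 = 164 → a4.
Outer hash (recomputed tag): sum = 46+52+61+52+92+92+164 = 559; mod 256 = 47 → 2f.
Recomputed tag = 2f; claimed = 2f → match.

valid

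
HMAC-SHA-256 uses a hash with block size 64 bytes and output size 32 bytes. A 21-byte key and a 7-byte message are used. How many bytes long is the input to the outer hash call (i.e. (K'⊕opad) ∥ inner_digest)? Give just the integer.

Key is 21 ≤ 64 bytes, zero-padded: |K'| = 64.
Outer input = (K'⊕opad) ∥ H(inner) → 64 + 32 = 96 bytes.

96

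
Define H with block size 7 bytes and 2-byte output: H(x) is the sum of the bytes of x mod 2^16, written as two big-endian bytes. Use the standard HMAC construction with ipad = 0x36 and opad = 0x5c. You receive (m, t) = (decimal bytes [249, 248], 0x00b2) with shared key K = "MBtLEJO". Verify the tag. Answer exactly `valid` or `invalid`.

Key "MBtLEJO" = 4d 42 74 4c 45 4a 4f is exactly B = 7 bytes: K' = 4d 42 74 4c 45 4a 4f.
K' ⊕ ipad = 7b 74 42 7a 73 7c 79; K' ⊕ opad = 11 1e 28 10 19 16 13.
Inner hash: sum = 123+116+66+122+115+124+121+249+248 = 1284 → 05 04.
Outer hash (recomputed tag): sum = 17+30+40+16+25+22+19+5+4 = 178 → 00 b2.
Recomputed tag = 00b2; claimed = 00b2 → match.

valid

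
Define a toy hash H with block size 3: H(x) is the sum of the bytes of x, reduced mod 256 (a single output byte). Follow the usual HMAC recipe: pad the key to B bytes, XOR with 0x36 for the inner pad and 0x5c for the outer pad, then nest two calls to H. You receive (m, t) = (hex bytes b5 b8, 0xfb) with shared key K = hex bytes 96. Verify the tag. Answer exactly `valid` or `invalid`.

Key hex bytes 96 is 1 byte ≤ B = 3; zero-pad to 3 bytes: K' = 96 00 00.
K' ⊕ ipad = a0 36 36; K' ⊕ opad = ca 5c 5c.
Inner hash: sum = 160+54+54+181+184 = 633; mod 256 = 121 → 79.
Outer hash (recomputed tag): sum = 202+92+92+121 = 507; mod 256 = 251 → fb.
Recomputed tag = fb; claimed = fb → match.

valid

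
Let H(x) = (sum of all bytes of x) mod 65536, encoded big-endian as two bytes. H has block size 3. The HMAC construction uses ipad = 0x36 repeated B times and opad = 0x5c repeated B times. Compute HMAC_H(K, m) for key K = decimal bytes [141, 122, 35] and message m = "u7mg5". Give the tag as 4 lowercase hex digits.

Key decimal bytes [141, 122, 35] = 8d 7a 23 is exactly B = 3 bytes: K' = 8d 7a 23.
K' ⊕ ipad = bb 4c 15.  K' ⊕ opad = d1 26 7f.
Inner input = (K'⊕ipad) ∥ m = bb 4c 15 ∥ 75 37 6d 67 35.
Inner hash: sum = 187+76+21+117+55+109+103+53 = 721 → 02 d1.
Outer input = (K'⊕opad) ∥ inner = d1 26 7f ∥ 02 d1.
Outer hash (tag): sum = 209+38+127+2+209 = 585 → 02 49.

0249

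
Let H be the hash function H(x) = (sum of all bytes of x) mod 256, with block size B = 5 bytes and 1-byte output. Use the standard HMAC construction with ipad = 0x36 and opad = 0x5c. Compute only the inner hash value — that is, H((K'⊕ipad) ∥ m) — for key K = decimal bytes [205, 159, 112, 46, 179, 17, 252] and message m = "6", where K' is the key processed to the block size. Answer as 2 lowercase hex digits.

0a

Key decimal bytes [205, 159, 112, 46, 179, 17, 252] = cd 9f 70 2e b3 11 fc is 7 bytes > B = 5, so hash it first: H(key) = ca, then zero-pad to 5 bytes: K' = ca 00 00 00 00.
K' ⊕ ipad = fc 36 36 36 36.
Inner input = fc 36 36 36 36 ∥ 36.
Inner hash: sum = 252+54+54+54+54+54 = 522; mod 256 = 10 → 0a.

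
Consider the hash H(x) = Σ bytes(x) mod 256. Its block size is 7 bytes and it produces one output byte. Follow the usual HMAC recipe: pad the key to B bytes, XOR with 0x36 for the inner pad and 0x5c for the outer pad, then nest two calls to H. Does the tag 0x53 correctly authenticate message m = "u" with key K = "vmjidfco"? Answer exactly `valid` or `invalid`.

valid

Key "vmjidfco" = 76 6d 6a 69 64 66 63 6f is 8 bytes > B = 7, so hash it first: H(key) = 52, then zero-pad to 7 bytes: K' = 52 00 00 00 00 00 00.
K' ⊕ ipad = 64 36 36 36 36 36 36; K' ⊕ opad = 0e 5c 5c 5c 5c 5c 5c.
Inner hash: sum = 100+54+54+54+54+54+54+117 = 541; mod 256 = 29 → 1d.
Outer hash (recomputed tag): sum = 14+92+92+92+92+92+92+29 = 595; mod 256 = 83 → 53.
Recomputed tag = 53; claimed = 53 → match.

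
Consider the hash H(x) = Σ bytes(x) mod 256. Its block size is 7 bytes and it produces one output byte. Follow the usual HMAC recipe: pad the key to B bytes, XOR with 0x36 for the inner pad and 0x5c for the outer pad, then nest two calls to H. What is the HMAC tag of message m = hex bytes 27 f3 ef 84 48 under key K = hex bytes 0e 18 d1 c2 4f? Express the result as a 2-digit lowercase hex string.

Key hex bytes 0e 18 d1 c2 4f is 5 bytes ≤ B = 7; zero-pad to 7 bytes: K' = 0e 18 d1 c2 4f 00 00.
K' ⊕ ipad = 38 2e e7 f4 79 36 36.  K' ⊕ opad = 52 44 8d 9e 13 5c 5c.
Inner input = (K'⊕ipad) ∥ m = 38 2e e7 f4 79 36 36 ∥ 27 f3 ef 84 48.
Inner hash: sum = 56+46+231+244+121+54+54+39+243+239+132+72 = 1531; mod 256 = 251 → fb.
Outer input = (K'⊕opad) ∥ inner = 52 44 8d 9e 13 5c 5c ∥ fb.
Outer hash (tag): sum = 82+68+141+158+19+92+92+251 = 903; mod 256 = 135 → 87.

87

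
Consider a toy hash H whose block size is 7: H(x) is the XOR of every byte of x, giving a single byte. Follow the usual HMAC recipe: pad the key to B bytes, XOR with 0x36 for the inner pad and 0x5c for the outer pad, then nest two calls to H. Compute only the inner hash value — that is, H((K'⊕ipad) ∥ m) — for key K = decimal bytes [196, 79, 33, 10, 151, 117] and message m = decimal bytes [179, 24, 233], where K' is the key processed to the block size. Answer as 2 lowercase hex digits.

36

Key decimal bytes [196, 79, 33, 10, 151, 117] = c4 4f 21 0a 97 75 is 6 bytes ≤ B = 7; zero-pad to 7 bytes: K' = c4 4f 21 0a 97 75 00.
K' ⊕ ipad = f2 79 17 3c a1 43 36.
Inner input = f2 79 17 3c a1 43 36 ∥ b3 18 e9.
Inner hash: XOR f2⊕79⊕17⊕3c⊕a1⊕43⊕36⊕b3⊕18⊕e9 = 36.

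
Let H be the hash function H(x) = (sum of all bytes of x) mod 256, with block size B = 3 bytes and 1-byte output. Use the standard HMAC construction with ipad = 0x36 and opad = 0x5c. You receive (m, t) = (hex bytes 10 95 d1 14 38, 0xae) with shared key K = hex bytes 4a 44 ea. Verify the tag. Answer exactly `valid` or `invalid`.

invalid

Key hex bytes 4a 44 ea is exactly B = 3 bytes: K' = 4a 44 ea.
K' ⊕ ipad = 7c 72 dc; K' ⊕ opad = 16 18 b6.
Inner hash: sum = 124+114+220+16+149+209+20+56 = 908; mod 256 = 140 → 8c.
Outer hash (recomputed tag): sum = 22+24+182+140 = 368; mod 256 = 112 → 70.
Recomputed tag = 70; claimed = ae → mismatch.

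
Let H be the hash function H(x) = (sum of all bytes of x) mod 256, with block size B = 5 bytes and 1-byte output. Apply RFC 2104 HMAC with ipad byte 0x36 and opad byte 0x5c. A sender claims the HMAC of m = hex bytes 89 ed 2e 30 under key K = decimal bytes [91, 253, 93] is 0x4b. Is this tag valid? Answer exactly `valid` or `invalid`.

invalid

Key decimal bytes [91, 253, 93] = 5b fd 5d is 3 bytes ≤ B = 5; zero-pad to 5 bytes: K' = 5b fd 5d 00 00.
K' ⊕ ipad = 6d cb 6b 36 36; K' ⊕ opad = 07 a1 01 5c 5c.
Inner hash: sum = 109+203+107+54+54+137+237+46+48 = 995; mod 256 = 227 → e3.
Outer hash (recomputed tag): sum = 7+161+1+92+92+227 = 580; mod 256 = 68 → 44.
Recomputed tag = 44; claimed = 4b → mismatch.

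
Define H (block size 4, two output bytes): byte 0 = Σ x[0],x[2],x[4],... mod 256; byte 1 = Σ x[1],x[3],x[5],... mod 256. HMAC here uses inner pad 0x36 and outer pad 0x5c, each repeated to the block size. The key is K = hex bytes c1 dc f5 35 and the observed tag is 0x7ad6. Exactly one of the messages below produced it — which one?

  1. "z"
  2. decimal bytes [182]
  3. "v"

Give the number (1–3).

Key hex bytes c1 dc f5 35 is exactly B = 4 bytes: K' = c1 dc f5 35.
K' ⊕ ipad = f7 ea c3 03; K' ⊕ opad = 9d 80 a9 69.
m1: inner = H(f7 ea c3 03 7a) = 34 ed; tag = H(9d 80 a9 69 34 ed) = 7ad6 ← matches
m2: inner = H(f7 ea c3 03 b6) = 70 ed; tag = H(9d 80 a9 69 70 ed) = b6d6
m3: inner = H(f7 ea c3 03 76) = 30 ed; tag = H(9d 80 a9 69 30 ed) = 76d6

1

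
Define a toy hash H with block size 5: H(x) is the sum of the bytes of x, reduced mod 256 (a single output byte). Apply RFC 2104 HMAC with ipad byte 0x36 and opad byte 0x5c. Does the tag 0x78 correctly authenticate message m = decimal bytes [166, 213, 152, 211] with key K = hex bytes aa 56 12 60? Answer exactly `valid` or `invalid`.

Key hex bytes aa 56 12 60 is 4 bytes ≤ B = 5; zero-pad to 5 bytes: K' = aa 56 12 60 00.
K' ⊕ ipad = 9c 60 24 56 36; K' ⊕ opad = f6 0a 4e 3c 5c.
Inner hash: sum = 156+96+36+86+54+166+213+152+211 = 1170; mod 256 = 146 → 92.
Outer hash (recomputed tag): sum = 246+10+78+60+92+146 = 632; mod 256 = 120 → 78.
Recomputed tag = 78; claimed = 78 → match.

valid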